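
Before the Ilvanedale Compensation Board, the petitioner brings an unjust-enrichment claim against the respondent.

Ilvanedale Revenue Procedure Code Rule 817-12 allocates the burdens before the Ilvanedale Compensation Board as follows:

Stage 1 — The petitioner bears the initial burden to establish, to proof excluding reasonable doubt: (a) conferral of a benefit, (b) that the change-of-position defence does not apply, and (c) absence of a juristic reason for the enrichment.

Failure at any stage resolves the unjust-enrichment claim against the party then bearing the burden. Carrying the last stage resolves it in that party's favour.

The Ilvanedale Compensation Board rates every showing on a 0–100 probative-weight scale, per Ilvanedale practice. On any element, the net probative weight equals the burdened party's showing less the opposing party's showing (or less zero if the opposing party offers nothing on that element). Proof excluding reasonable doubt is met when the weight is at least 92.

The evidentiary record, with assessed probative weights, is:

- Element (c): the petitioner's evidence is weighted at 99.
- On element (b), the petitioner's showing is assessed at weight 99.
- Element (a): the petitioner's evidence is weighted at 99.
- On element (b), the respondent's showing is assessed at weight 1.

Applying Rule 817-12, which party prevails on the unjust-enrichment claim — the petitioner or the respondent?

petitioner

At Stage 1 the petitioner must meet proof excluding reasonable doubt (weight is at least 92): on (a) the weight is 99, ≥ 92, so (a) meets the standard; on (b) the weight is 99 less the opposing 1 gives net 98, which does reach 92, so (b) meets the standard; on (c) the weight is 99, ≥ 92, so (c) meets the standard.
  The petitioner carries the last stage.
All stages carried — the petitioner prevails.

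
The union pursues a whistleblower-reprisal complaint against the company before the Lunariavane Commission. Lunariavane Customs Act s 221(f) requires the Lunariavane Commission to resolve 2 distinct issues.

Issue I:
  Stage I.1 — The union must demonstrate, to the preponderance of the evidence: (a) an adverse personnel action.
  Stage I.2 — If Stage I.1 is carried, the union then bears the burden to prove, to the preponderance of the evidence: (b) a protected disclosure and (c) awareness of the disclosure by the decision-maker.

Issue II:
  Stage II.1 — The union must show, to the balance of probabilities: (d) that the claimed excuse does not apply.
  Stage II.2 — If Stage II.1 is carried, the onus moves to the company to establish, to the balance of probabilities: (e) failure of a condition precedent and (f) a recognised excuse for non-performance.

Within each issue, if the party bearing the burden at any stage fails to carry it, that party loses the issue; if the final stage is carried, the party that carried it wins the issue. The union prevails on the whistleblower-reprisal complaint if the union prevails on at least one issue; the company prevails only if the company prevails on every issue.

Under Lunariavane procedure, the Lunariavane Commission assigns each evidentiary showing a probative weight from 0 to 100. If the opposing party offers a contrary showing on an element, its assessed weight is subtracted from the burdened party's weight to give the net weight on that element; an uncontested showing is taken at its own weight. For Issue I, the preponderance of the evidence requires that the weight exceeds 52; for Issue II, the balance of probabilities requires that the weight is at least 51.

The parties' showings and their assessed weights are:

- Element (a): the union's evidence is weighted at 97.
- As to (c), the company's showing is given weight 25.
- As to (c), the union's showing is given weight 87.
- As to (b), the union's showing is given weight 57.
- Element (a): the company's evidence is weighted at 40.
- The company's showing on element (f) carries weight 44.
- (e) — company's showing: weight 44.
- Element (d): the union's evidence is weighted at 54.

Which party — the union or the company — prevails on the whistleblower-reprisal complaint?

union

— Issue I —
Stage I.1 — burden on union; standard: the preponderance of the evidence (weight exceeds 52).
    (a): 97 − 40 = 57 > 52 [met]
  Stage I.1 is satisfied; the union continues to bear the burden.
Stage I.2 — burden on union; standard: the preponderance of the evidence (weight exceeds 52).
    (b): 57 > 52 [met]
    (c): 87 − 25 = 62 > 52 [met]
  All elements met at the final stage.
All stages carried — the union prevails on this issue.
— Issue II —
At Stage II.1 the union must meet the balance of probabilities (weight is at least 51): on (d) the weight is 54, which does reach 51, so (d) meets the standard.
  Stage II.1 carried; the burden shifts to the company.
At Stage II.2 the company must meet the balance of probabilities (weight is at least 51): on (e) the weight is 44, which does not reach 51, so (e) does not meet the standard; on (f) the weight is 44, < 51, so (f) does not meet the standard.
  The company does not carry Stage II.2.
The union prevails on this issue.
Per-issue: Issue I → union; Issue II → union. The union must prevail on at least one issue; overall, the union prevails.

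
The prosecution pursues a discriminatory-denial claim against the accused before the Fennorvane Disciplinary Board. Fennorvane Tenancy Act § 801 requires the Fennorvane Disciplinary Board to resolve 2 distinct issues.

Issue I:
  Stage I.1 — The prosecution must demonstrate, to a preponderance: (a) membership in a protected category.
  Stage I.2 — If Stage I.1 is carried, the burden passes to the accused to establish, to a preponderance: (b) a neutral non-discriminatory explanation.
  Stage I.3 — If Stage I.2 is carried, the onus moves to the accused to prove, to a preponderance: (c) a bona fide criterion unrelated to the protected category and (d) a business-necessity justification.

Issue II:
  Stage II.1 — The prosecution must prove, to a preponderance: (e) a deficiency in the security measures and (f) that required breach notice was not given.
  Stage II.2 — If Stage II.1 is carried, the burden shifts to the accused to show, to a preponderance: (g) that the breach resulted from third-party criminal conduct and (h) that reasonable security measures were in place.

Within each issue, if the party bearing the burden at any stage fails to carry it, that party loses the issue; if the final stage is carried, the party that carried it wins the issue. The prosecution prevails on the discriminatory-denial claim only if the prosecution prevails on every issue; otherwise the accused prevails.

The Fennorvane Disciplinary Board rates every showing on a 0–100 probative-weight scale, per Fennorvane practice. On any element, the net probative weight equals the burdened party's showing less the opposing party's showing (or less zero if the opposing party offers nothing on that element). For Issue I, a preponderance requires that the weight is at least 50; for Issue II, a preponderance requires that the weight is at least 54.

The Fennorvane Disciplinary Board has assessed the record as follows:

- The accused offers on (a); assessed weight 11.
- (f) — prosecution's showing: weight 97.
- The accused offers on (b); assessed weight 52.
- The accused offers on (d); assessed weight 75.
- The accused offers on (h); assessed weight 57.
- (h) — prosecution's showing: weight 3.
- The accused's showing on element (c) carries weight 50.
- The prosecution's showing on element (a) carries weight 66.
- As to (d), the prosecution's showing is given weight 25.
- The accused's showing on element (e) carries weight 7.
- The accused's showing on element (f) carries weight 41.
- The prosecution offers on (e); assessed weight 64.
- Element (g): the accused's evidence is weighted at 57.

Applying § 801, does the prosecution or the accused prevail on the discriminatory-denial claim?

— Issue I —
Stage I.1 (prosecution, a preponderance, weight is at least 50): (a) net 66−11=55 ≥ 50 — meets.
  Stage I.1 is satisfied; the onus moves to the accused.
Stage I.2 (accused, a preponderance, weight is at least 50): (b) 52 ≥ 50 — meets.
  Stage I.2 carried; the burden remains with the accused.
Stage I.3 (accused, a preponderance, weight is at least 50): (c) 50 ≥ 50 — meets; (d) net 75−25=50 ≥ 50 — meets.
  Stage I.3 carried; the final stage is satisfied.
All stages carried — the accused prevails on this issue.
— Issue II —
At Stage II.1 the prosecution must meet a preponderance (weight is at least 54): on (e) the weight is 64 less the opposing 7 gives net 57, which does reach 54, so (e) meets the standard; on (f) the weight is 97 less the opposing 41 gives net 56, ≥ 54, so (f) meets the standard.
  Stage II.1 is satisfied; the onus moves to the accused.
At Stage II.2 the accused must meet a preponderance (weight is at least 54): on (g) the weight is 57, which does reach 54, so (g) meets the standard; on (h) the weight is 57 less the opposing 3 gives net 54, ≥ 54, so (h) meets the standard.
  The accused carries the last stage.
All stages carried — the accused prevails on this issue.
Per-issue: Issue I → accused; Issue II → accused. The prosecution must prevail on every issue; overall, the accused prevails.

accused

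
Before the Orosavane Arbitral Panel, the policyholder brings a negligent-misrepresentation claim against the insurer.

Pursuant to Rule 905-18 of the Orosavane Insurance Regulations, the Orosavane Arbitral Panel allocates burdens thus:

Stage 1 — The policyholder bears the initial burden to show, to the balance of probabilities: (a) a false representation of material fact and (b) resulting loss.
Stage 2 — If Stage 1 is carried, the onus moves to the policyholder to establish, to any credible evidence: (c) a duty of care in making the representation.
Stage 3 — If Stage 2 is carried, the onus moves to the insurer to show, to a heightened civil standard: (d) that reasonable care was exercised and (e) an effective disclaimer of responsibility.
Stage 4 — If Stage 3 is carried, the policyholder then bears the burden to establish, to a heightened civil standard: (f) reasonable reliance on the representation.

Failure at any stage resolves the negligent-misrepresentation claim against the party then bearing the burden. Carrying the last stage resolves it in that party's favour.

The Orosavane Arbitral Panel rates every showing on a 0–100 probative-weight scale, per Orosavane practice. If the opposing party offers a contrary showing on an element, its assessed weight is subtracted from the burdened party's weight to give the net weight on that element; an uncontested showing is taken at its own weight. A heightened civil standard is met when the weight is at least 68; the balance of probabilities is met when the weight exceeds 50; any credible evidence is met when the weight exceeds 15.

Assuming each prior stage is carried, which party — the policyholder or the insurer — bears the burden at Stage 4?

Stage 4's rule assigns the burden to the policyholder (to a heightened civil standard).

policyholder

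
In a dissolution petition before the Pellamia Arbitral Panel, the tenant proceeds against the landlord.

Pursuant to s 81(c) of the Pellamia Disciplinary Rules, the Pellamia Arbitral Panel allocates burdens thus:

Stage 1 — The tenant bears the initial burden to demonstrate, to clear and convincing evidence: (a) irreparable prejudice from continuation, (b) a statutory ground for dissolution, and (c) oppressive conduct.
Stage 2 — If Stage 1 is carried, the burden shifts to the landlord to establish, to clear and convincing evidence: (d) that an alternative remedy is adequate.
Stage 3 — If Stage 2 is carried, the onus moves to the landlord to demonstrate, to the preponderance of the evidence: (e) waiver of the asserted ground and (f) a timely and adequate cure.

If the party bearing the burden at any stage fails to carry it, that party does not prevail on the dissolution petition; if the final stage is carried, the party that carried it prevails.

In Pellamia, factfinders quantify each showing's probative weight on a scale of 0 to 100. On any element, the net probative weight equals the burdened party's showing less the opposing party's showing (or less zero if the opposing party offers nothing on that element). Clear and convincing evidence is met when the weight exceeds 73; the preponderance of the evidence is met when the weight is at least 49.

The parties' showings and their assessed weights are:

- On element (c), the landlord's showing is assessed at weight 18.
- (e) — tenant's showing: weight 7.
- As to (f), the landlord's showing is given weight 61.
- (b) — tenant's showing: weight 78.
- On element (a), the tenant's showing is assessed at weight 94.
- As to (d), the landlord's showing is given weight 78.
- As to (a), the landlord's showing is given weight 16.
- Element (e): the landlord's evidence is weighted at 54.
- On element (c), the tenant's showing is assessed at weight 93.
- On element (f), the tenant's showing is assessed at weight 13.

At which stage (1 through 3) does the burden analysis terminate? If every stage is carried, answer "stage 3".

stage 3

Stage 1 (tenant, clear and convincing evidence, weight exceeds 73): (a) net 94−16=78 > 73 — meets; (b) 78 > 73 — meets; (c) net 93−18=75 > 73 — meets.
  Stage 1 carried; the burden shifts to the landlord.
Stage 2 (landlord, clear and convincing evidence, weight exceeds 73): (d) 78 > 73 — meets.
  All elements met. The landlord retains the burden for Stage 3.
Stage 3 (landlord, the preponderance of the evidence, weight is at least 49): (e) net 54−7=47 < 49 — fails; (f) net 61−13=48 < 49 — fails.
  Not every element is met, so the landlord fails to carry Stage 3.
So the tenant prevails.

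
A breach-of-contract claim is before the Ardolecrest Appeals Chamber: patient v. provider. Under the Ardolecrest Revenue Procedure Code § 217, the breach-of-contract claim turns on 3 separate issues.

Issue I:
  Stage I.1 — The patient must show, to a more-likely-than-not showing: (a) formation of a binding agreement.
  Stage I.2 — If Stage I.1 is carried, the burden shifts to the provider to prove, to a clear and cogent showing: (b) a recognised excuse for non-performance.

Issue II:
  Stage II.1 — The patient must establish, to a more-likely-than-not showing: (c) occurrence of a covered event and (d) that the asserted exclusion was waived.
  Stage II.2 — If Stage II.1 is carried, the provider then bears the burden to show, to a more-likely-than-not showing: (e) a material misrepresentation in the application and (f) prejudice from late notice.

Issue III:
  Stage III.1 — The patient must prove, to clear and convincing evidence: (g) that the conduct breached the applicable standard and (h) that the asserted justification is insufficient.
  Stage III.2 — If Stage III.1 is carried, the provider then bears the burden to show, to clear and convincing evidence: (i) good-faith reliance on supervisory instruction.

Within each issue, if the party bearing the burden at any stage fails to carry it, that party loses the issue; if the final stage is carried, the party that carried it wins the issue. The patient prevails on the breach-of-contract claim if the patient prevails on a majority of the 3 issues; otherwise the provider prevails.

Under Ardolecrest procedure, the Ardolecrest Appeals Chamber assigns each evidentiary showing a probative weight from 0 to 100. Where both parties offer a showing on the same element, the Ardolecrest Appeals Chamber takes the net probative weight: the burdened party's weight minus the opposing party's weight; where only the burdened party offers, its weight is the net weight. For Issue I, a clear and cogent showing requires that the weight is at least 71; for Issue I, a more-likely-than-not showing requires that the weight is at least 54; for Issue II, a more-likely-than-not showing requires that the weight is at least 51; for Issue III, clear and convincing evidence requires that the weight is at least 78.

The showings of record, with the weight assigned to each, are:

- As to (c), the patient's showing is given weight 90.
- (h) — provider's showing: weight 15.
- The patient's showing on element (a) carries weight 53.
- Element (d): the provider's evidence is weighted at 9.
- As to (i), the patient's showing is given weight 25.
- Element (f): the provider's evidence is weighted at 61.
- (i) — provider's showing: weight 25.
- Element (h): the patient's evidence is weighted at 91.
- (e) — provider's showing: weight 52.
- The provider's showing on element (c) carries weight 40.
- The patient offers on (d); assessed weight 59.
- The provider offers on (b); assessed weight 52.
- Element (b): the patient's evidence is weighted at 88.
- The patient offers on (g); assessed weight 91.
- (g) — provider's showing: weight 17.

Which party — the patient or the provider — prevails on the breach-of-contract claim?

— Issue I —
Stage I.1 (patient, a more-likely-than-not showing, weight is at least 54): (a) 53 < 54 — fails.
  Stage I.1 not carried; the patient fails its burden.
The provider prevails on this issue.
— Issue II —
Stage II.1 — burden on patient; standard: a more-likely-than-not showing (weight is at least 51).
    (c): 90 − 40 = 50 < 51 [not met]
    (d): 59 − 9 = 50 < 51 [not met]
  The patient does not carry Stage II.1.
So the provider prevails on this issue.
— Issue III —
At Stage III.1 the patient must meet clear and convincing evidence (weight is at least 78): on (g) the weight is 91 less the opposing 17 gives net 74, < 78, so (g) does not meet the standard; on (h) the weight is 91 less the opposing 15 gives net 76, which does not reach 78, so (h) does not meet the standard.
  The patient does not carry Stage III.1.
So the provider prevails on this issue.
Per-issue: Issue I → provider; Issue II → provider; Issue III → provider. The patient must prevail on a majority of issues; overall, the provider prevails.

provider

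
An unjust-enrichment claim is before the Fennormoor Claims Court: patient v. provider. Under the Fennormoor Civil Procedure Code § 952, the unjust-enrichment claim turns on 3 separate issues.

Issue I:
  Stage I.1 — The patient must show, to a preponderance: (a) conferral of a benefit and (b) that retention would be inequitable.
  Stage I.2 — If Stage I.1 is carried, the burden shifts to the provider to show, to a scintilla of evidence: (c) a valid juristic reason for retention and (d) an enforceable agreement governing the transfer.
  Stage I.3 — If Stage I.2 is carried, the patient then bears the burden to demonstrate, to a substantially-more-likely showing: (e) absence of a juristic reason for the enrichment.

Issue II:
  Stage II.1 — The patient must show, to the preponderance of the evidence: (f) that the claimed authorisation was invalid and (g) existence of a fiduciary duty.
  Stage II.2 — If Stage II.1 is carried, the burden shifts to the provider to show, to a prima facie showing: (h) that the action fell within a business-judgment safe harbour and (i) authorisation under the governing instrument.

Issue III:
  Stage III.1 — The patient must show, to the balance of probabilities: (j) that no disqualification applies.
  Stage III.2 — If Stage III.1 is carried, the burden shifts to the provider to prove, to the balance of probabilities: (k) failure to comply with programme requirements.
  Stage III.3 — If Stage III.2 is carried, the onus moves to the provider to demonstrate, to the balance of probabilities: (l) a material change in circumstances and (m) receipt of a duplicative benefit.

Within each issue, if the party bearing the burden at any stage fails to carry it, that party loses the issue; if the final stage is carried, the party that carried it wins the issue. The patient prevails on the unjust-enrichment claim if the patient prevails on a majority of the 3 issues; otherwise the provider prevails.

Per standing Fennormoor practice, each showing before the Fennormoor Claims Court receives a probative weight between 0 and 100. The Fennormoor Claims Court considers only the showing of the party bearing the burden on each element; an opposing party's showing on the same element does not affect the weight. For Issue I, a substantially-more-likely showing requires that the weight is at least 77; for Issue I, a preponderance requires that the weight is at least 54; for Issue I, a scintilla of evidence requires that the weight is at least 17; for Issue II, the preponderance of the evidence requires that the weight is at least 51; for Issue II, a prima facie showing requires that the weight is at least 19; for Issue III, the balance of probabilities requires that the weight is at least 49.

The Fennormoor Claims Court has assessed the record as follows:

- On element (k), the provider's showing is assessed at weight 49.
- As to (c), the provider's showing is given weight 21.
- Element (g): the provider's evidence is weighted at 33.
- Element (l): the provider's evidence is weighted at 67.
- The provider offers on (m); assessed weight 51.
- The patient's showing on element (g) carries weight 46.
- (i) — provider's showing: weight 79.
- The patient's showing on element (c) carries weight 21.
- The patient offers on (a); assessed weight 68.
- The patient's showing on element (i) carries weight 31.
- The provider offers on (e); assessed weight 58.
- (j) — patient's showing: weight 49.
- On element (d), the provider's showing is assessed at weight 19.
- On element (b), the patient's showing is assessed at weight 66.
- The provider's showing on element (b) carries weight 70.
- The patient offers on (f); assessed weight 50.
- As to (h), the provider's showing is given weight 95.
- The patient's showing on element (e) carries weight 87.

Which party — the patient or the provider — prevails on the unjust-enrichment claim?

provider

— Issue I —
Stage I.1 (patient, a preponderance, weight is at least 54): (a) 68 ≥ 54 — meets; (b) 66 (provider's 70 disregarded) ≥ 54 — meets.
  All elements met. The burden passes to the provider.
Stage I.2 (provider, a scintilla of evidence, weight is at least 17): (c) 21 (patient's 21 disregarded) ≥ 17 — meets; (d) 19 ≥ 17 — meets.
  Stage I.2 is satisfied; the onus moves to the patient.
Stage I.3 (patient, a substantially-more-likely showing, weight is at least 77): (e) 87 (provider's 58 disregarded) ≥ 77 — meets.
  All elements met at the final stage.
With every stage satisfied, the patient prevails on this issue.
— Issue II —
Stage II.1 (patient, the preponderance of the evidence, weight is at least 51): (f) 50 < 51 — fails; (g) 46 (provider's 33 disregarded) < 51 — fails.
  The patient does not carry Stage II.1.
The analysis ends at Stage II.1; the provider prevails on this issue.
— Issue III —
Stage III.1 — burden on patient; standard: the balance of probabilities (weight is at least 49).
    (j): 49 ≥ 49 [met]
  The patient carries Stage III.1; the provider now bears the burden.
Stage III.2 — burden on provider; standard: the balance of probabilities (weight is at least 49).
    (k): 49 ≥ 49 [met]
  Stage III.2 is satisfied; the provider continues to bear the burden.
Stage III.3 — burden on provider; standard: the balance of probabilities (weight is at least 49).
    (l): 67 ≥ 49 [met]
    (m): 51 ≥ 49 [met]
  All elements met at the final stage.
With every stage satisfied, the provider prevails on this issue.
Per-issue: Issue I → patient; Issue II → provider; Issue III → provider. The patient must prevail on a majority of issues; overall, the provider prevails.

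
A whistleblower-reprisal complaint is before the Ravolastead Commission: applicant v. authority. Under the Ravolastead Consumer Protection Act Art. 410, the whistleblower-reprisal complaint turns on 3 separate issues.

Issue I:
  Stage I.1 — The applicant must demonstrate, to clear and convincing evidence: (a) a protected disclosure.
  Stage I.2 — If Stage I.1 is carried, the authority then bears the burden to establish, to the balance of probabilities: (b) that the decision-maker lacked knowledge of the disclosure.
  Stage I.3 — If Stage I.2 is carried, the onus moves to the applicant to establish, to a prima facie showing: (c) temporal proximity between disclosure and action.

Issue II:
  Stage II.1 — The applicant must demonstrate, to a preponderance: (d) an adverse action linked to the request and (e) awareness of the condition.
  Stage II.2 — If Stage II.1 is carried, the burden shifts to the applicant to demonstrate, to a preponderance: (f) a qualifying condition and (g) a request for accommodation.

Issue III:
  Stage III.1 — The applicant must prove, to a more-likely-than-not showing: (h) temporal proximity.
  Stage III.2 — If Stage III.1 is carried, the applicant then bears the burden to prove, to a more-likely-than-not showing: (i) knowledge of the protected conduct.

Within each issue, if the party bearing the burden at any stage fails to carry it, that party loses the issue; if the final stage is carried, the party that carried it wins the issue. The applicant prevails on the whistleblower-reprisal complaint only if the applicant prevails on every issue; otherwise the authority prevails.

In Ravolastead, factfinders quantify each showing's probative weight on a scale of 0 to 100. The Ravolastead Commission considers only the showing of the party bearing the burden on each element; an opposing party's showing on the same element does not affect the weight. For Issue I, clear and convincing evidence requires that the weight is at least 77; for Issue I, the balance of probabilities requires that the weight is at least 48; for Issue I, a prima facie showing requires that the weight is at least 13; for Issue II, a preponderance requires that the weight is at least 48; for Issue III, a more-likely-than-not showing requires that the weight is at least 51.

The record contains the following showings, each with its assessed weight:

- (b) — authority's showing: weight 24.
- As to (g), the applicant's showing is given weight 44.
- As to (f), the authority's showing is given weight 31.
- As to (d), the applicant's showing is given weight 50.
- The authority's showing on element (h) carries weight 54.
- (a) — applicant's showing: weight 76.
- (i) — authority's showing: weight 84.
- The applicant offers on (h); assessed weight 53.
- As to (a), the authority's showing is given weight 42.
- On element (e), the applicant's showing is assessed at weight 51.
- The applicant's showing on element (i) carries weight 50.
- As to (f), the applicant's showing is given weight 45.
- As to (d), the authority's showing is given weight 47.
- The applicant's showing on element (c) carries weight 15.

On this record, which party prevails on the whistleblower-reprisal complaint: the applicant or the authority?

— Issue I —
Stage I.1 — burden on applicant; standard: clear and convincing evidence (weight is at least 77).
    (a): 76 (authority's 42 disregarded) < 77 [not met]
  Stage I.1 not carried; the applicant fails its burden.
The analysis ends at Stage I.1; the authority prevails on this issue.
— Issue II —
Stage II.1 (applicant, a preponderance, weight is at least 48): (d) 50 (authority's 47 disregarded) ≥ 48 — meets; (e) 51 ≥ 48 — meets.
  Stage II.1 carried; the burden remains with the applicant.
Stage II.2 (applicant, a preponderance, weight is at least 48): (f) 45 (authority's 31 disregarded) < 48 — fails; (g) 44 < 48 — fails.
  The applicant does not carry Stage II.2.
The analysis ends at Stage II.2; the authority prevails on this issue.
— Issue III —
At Stage III.1 the applicant must meet a more-likely-than-not showing (weight is at least 51): on (h) the weight is 53 (the authority's 54 is given no effect), ≥ 51, so (h) meets the standard.
  Stage III.1 carried; the burden remains with the applicant.
At Stage III.2 the applicant must meet a more-likely-than-not showing (weight is at least 51): on (i) the weight is 50 (the authority's 84 is given no effect), which does not reach 51, so (i) does not meet the standard.
  Not every element is met, so the applicant fails to carry Stage III.2.
The authority prevails on this issue.
Per-issue: Issue I → authority; Issue II → authority; Issue III → authority. The applicant must prevail on every issue; overall, the authority prevails.

authority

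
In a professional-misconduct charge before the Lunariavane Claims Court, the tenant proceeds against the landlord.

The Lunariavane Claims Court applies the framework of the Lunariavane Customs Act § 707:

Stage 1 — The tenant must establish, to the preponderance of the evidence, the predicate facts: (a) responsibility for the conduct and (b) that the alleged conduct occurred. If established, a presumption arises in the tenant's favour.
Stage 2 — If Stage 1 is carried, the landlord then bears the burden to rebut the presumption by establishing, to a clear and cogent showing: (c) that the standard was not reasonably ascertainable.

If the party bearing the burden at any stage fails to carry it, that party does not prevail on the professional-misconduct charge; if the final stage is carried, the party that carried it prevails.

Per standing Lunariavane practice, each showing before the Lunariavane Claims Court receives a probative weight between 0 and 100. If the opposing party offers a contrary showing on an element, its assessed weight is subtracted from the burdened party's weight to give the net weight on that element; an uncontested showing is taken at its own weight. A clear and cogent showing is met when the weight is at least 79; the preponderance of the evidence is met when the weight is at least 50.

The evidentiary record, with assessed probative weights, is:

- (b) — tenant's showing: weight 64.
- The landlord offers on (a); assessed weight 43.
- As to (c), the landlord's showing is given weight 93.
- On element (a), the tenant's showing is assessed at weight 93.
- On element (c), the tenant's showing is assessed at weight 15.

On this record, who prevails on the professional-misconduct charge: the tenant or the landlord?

tenant

At Stage 1 the tenant must meet the preponderance of the evidence (weight is at least 50): on (a) the weight is 93 less the opposing 43 gives net 50, ≥ 50, so (a) meets the standard; on (b) the weight is 64, ≥ 50, so (b) meets the standard.
  Stage 1 is satisfied; the onus moves to the landlord.
At Stage 2 the landlord must meet a clear and cogent showing (weight is at least 79): on (c) the weight is 93 less the opposing 15 gives net 78, < 79, so (c) does not meet the standard.
  Stage 2 not carried; the landlord fails its burden.
So the tenant prevails.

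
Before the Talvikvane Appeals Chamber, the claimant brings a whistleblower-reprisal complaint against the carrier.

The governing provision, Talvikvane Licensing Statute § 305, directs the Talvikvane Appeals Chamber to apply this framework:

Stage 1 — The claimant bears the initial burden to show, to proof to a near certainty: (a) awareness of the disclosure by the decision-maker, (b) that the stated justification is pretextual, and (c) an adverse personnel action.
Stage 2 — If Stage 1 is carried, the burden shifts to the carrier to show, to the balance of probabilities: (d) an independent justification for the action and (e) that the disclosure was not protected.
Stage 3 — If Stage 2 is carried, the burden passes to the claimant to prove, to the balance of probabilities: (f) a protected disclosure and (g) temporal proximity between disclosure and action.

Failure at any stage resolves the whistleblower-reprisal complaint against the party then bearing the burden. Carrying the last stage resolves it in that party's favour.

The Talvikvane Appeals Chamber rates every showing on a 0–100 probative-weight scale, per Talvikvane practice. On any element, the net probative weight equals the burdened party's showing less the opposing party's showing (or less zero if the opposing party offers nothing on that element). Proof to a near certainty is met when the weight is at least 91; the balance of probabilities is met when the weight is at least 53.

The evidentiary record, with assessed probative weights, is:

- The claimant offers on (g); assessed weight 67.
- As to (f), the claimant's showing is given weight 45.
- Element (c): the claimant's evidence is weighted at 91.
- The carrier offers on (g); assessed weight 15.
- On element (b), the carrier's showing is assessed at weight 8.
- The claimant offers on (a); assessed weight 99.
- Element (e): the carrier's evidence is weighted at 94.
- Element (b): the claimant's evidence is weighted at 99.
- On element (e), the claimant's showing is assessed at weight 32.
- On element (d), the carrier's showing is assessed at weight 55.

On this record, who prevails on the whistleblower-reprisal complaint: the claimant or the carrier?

carrier

Stage 1 (claimant, proof to a near certainty, weight is at least 91): (a) 99 ≥ 91 — meets; (b) net 99−8=91 ≥ 91 — meets; (c) 91 ≥ 91 — meets.
  Stage 1 is satisfied; the onus moves to the carrier.
Stage 2 (carrier, the balance of probabilities, weight is at least 53): (d) 55 ≥ 53 — meets; (e) net 94−32=62 ≥ 53 — meets.
  Stage 2 carried; the burden shifts to the claimant.
Stage 3 (claimant, the balance of probabilities, weight is at least 53): (f) 45 < 53 — fails; (g) net 67−15=52 < 53 — fails.
  The claimant does not carry Stage 3.
The carrier prevails.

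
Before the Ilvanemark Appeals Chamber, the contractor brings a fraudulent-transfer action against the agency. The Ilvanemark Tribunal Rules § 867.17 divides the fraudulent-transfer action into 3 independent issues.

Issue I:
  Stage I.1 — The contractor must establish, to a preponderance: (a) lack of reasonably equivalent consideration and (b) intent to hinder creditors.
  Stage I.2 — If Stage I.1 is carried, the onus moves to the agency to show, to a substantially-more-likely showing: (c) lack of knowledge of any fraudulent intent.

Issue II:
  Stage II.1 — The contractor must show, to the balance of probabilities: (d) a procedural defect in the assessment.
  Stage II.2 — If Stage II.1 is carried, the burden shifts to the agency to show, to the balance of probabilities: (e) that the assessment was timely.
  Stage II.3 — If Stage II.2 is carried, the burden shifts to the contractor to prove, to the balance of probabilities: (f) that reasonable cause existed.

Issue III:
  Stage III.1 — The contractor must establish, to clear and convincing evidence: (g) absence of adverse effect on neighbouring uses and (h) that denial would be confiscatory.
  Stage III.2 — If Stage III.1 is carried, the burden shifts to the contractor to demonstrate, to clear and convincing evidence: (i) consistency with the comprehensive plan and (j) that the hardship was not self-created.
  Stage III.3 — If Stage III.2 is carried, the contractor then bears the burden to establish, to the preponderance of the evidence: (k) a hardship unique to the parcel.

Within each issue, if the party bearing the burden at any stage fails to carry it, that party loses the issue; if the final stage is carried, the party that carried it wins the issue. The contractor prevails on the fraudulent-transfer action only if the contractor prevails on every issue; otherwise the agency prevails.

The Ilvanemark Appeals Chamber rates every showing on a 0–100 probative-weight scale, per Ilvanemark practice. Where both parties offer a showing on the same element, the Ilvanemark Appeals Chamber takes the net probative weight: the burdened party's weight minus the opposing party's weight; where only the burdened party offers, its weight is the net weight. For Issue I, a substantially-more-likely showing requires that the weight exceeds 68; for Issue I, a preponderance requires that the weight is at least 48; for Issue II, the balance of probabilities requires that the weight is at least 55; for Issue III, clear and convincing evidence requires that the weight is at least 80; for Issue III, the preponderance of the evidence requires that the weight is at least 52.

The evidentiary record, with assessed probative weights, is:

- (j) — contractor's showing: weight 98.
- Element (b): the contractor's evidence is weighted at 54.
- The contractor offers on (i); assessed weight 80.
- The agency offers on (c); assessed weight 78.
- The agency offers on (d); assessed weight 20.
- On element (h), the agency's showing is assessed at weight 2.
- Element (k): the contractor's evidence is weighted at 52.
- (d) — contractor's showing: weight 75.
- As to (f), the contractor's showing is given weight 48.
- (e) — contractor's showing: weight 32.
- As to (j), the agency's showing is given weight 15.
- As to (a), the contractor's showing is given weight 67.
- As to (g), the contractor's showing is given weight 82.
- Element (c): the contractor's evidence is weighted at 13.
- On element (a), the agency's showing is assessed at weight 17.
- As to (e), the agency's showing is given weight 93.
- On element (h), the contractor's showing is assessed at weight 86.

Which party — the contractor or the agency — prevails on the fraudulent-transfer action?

— Issue I —
Stage I.1 (contractor, a preponderance, weight is at least 48): (a) net 67−17=50 ≥ 48 — meets; (b) 54 ≥ 48 — meets.
  Stage I.1 carried; the burden shifts to the agency.
Stage I.2 (agency, a substantially-more-likely showing, weight exceeds 68): (c) net 78−13=65 ≤ 68 — fails.
  Not every element is met, so the agency fails to carry Stage I.2.
The contractor prevails on this issue.
— Issue II —
Stage II.1 (contractor, the balance of probabilities, weight is at least 55): (d) net 75−20=55 ≥ 55 — meets.
  The contractor carries Stage II.1; the agency now bears the burden.
Stage II.2 (agency, the balance of probabilities, weight is at least 55): (e) net 93−32=61 ≥ 55 — meets.
  Stage II.2 carried; the burden shifts to the contractor.
Stage II.3 (contractor, the balance of probabilities, weight is at least 55): (f) 48 < 55 — fails.
  Stage II.3 not carried; the contractor fails its burden.
The agency prevails on this issue.
— Issue III —
At Stage III.1 the contractor must meet clear and convincing evidence (weight is at least 80): on (g) the weight is 82, which does reach 80, so (g) meets the standard; on (h) the weight is 86 less the opposing 2 gives net 84, which does reach 80, so (h) meets the standard.
  All elements met. The contractor retains the burden for Stage III.2.
At Stage III.2 the contractor must meet clear and convincing evidence (weight is at least 80): on (i) the weight is 80, which does reach 80, so (i) meets the standard; on (j) the weight is 98 less the opposing 15 gives net 83, which does reach 80, so (j) meets the standard.
  Stage III.2 is satisfied; the contractor continues to bear the burden.
At Stage III.3 the contractor must meet the preponderance of the evidence (weight is at least 52): on (k) the weight is 52, which does reach 52, so (k) meets the standard.
  All elements met at the final stage.
Every stage carried; the contractor prevails on this issue.
Per-issue: Issue I → contractor; Issue II → agency; Issue III → contractor. The contractor must prevail on every issue; overall, the agency prevails.

agency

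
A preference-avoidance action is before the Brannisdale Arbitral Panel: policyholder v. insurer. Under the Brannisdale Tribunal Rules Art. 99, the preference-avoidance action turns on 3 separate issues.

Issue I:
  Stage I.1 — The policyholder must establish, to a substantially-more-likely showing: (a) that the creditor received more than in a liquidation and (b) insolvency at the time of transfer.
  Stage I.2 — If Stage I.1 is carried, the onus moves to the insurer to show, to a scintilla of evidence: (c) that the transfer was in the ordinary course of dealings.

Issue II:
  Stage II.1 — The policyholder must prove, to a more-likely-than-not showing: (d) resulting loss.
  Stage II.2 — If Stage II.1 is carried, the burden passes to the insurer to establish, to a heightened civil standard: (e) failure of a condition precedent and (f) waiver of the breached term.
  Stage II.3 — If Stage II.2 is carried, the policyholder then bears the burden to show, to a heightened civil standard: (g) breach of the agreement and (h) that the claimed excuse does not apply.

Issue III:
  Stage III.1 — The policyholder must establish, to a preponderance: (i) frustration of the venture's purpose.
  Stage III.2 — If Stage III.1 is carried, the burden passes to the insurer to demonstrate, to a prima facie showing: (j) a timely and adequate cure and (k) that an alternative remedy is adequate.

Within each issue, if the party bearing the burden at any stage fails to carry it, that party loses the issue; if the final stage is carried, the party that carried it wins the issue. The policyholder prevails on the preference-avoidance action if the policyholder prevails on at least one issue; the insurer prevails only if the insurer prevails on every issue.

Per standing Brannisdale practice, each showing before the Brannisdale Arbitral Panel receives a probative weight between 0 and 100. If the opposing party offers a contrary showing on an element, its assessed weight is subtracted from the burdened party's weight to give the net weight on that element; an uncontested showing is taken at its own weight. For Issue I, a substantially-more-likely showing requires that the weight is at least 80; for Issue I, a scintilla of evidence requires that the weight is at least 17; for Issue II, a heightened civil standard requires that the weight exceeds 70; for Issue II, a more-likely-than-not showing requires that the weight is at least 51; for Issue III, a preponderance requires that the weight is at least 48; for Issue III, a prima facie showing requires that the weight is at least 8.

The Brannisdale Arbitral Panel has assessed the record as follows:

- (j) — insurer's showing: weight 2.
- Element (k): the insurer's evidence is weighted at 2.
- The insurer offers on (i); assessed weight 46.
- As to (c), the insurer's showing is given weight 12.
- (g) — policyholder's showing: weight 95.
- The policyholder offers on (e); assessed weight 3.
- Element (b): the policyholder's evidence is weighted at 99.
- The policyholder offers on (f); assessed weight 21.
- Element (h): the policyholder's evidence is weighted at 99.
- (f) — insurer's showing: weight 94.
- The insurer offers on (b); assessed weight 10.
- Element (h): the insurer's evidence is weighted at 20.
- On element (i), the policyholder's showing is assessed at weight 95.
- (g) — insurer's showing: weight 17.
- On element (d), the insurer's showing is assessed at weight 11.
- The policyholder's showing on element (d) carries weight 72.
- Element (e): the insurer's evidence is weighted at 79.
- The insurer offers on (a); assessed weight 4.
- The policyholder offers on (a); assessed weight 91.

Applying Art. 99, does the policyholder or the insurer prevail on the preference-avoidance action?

policyholder

— Issue I —
Stage I.1 — burden on policyholder; standard: a substantially-more-likely showing (weight is at least 80).
    (a): 91 − 4 = 87 ≥ 80 [met]
    (b): 99 − 10 = 89 ≥ 80 [met]
  All elements met. The burden passes to the insurer.
Stage I.2 — burden on insurer; standard: a scintilla of evidence (weight is at least 17).
    (c): 12 < 17 [not met]
  The insurer does not carry Stage I.2.
So the policyholder prevails on this issue.
— Issue II —
At Stage II.1 the policyholder must meet a more-likely-than-not showing (weight is at least 51): on (d) the weight is 72 less the opposing 11 gives net 61, ≥ 51, so (d) meets the standard.
  Stage II.1 carried; the burden shifts to the insurer.
At Stage II.2 the insurer must meet a heightened civil standard (weight exceeds 70): on (e) the weight is 79 less the opposing 3 gives net 76, > 70, so (e) meets the standard; on (f) the weight is 94 less the opposing 21 gives net 73, which does exceed 70, so (f) meets the standard.
  Stage II.2 carried; the burden shifts to the policyholder.
At Stage II.3 the policyholder must meet a heightened civil standard (weight exceeds 70): on (g) the weight is 95 less the opposing 17 gives net 78, which does exceed 70, so (g) meets the standard; on (h) the weight is 99 less the opposing 20 gives net 79, > 70, so (h) meets the standard.
  Stage II.3 carried; the final stage is satisfied.
Every stage carried; the policyholder prevails on this issue.
— Issue III —
At Stage III.1 the policyholder must meet a preponderance (weight is at least 48): on (i) the weight is 95 less the opposing 46 gives net 49, which does reach 48, so (i) meets the standard.
  Stage III.1 is satisfied; the onus moves to the insurer.
At Stage III.2 the insurer must meet a prima facie showing (weight is at least 8): on (j) the weight is 2, < 8, so (j) does not meet the standard; on (k) the weight is 2, which does not reach 8, so (k) does not meet the standard.
  The insurer does not carry Stage III.2.
The policyholder prevails on this issue.
Per-issue: Issue I → policyholder; Issue II → policyholder; Issue III → policyholder. The policyholder must prevail on at least one issue; overall, the policyholder prevails.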